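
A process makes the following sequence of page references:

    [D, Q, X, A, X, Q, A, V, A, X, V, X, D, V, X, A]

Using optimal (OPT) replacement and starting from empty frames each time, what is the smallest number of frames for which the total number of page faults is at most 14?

f=1: 16 faults
f=2: 10 faults
f=3: 7 faults
f=4: 5 faults
f=5: 5 faults
Smallest f with faults ≤ 14 is 2.

2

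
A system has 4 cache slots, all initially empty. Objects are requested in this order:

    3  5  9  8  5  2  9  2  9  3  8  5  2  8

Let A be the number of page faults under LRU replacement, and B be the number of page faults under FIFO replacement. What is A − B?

Under LRU: F F F F . F . . . F F F F . → 9 faults.
Under FIFO: F F F F . F . . . F . F . . → 7 faults.
A − B = 9 − 7 = 2.

2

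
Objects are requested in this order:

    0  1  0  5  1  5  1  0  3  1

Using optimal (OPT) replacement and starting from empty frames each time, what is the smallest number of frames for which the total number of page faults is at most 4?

f=1: 10 faults
f=2: 5 faults
f=3: 4 faults
f=4: 4 faults
Smallest f with faults ≤ 4 is 3.

3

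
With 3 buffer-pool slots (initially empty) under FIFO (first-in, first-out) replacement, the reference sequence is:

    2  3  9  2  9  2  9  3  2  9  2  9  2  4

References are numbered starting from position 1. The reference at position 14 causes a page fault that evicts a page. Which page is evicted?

2

pos 1: 2 -> miss, frames [2]
pos 2: 3 -> miss, frames [2, 3]
pos 3: 9 -> miss, frames [2, 3, 9]
pos 4: 2 -> hit
pos 5: 9 -> hit
pos 6: 2 -> hit
pos 7: 9 -> hit
pos 8: 3 -> hit
pos 9: 2 -> hit
pos 10: 9 -> hit
pos 11: 2 -> hit
pos 12: 9 -> hit
pos 13: 2 -> hit
pos 14: 4 -> miss, evict 2, frames [3, 9, 4]
At position 14, page 2 is evicted.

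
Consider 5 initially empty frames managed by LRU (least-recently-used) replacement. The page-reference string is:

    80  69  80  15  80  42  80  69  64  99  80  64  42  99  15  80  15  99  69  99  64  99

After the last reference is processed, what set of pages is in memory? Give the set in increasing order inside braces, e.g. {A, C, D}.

{15, 64, 69, 80, 99}

80 → fault, frames [80]
69 → fault, frames [80, 69]
80 → hit
15 → fault, frames [69, 80, 15]
80 → hit
42 → fault, frames [69, 15, 80, 42]
80 → hit
69 → hit
64 → fault, frames [15, 42, 80, 69, 64]
99 → fault, evict 15, frames [42, 80, 69, 64, 99]
80 → hit
64 → hit
42 → hit
99 → hit
15 → fault, evict 69, frames [80, 64, 42, 99, 15]
80 → hit
15 → hit
99 → hit
69 → fault, evict 64, frames [42, 80, 15, 99, 69]
99 → hit
64 → fault, evict 42, frames [80, 15, 69, 99, 64]
99 → hit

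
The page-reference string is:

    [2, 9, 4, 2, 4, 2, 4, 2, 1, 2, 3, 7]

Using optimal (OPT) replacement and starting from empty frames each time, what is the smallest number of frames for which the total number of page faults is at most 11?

2

f=1: 12 faults
f=2: 6 faults
f=3: 6 faults
f=4: 6 faults
f=5: 6 faults
f=6: 6 faults
Smallest f with faults ≤ 11 is 2.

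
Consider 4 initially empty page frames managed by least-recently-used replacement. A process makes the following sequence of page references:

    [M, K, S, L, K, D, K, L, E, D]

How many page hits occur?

M: miss, frames {M}
K: miss, frames {M,K}
S: miss, frames {M,K,S}
L: miss, frames {M,K,S,L}
K: hit
D: miss, evict M, frames {S,L,K,D}
K: hit
L: hit
E: miss, evict S, frames {D,K,L,E}
D: hit
Hits: 4.

4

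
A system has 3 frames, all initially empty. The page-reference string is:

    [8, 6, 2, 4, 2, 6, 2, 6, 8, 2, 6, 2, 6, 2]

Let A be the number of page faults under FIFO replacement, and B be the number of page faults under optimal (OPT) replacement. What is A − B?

2

Under FIFO: F F F F . . . . F . F F . . → 7 faults.
Under OPT: F F F F . . . . F . . . . . → 5 faults.
A − B = 7 − 5 = 2.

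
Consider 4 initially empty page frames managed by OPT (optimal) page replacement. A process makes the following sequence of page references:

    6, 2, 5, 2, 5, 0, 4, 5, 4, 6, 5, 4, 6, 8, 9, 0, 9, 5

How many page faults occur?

7

6 -> miss, frames {6}
2 -> miss, frames {6,2}
5 -> miss, frames {6,2,5}
2 -> hit
5 -> hit
0 -> miss, frames {6,2,5,0}
4 -> miss, evict 2, frames {6,5,0,4}
5 -> hit
4 -> hit
6 -> hit
5 -> hit
4 -> hit
6 -> hit
8 -> miss, evict 4, frames {6,5,0,8}
9 -> miss, evict 8, frames {6,5,0,9}
0 -> hit
9 -> hit
5 -> hit
Page faults: 7.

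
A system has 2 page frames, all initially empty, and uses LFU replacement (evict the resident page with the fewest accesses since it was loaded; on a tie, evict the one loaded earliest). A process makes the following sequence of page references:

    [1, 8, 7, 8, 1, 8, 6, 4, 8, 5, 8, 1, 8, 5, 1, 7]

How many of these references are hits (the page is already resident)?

5

1 -> miss, frames [1]
8 -> miss, frames [1, 8]
7 -> miss, evict 1, frames [8, 7]
8 -> hit
1 -> miss, evict 7, frames [8, 1]
8 -> hit
6 -> miss, evict 1, frames [8, 6]
4 -> miss, evict 6, frames [8, 4]
8 -> hit
5 -> miss, evict 4, frames [8, 5]
8 -> hit
1 -> miss, evict 5, frames [8, 1]
8 -> hit
5 -> miss, evict 1, frames [8, 5]
1 -> miss, evict 5, frames [8, 1]
7 -> miss, evict 1, frames [8, 7]
Hits: 5.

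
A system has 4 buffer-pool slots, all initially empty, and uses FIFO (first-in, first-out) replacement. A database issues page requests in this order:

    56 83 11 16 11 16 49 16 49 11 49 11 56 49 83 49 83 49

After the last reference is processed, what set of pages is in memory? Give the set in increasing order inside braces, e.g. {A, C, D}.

{16, 49, 56, 83}

56 -> miss, frames [56]
83 -> miss, frames [56, 83]
11 -> miss, frames [56, 83, 11]
16 -> miss, frames [56, 83, 11, 16]
11 -> hit
16 -> hit
49 -> miss, evict 56, frames [83, 11, 16, 49]
16 -> hit
49 -> hit
11 -> hit
49 -> hit
11 -> hit
56 -> miss, evict 83, frames [11, 16, 49, 56]
49 -> hit
83 -> miss, evict 11, frames [16, 49, 56, 83]
49 -> hit
83 -> hit
49 -> hit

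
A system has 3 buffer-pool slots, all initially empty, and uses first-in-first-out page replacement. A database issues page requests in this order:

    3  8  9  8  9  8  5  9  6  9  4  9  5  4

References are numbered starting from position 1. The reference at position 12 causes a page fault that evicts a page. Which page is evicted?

pos 1: 3 -> fault, frames (3)
pos 2: 8 -> fault, frames (3 8)
pos 3: 9 -> fault, frames (3 8 9)
pos 4: 8 -> hit
pos 5: 9 -> hit
pos 6: 8 -> hit
pos 7: 5 -> fault, evict 3, frames (8 9 5)
pos 8: 9 -> hit
pos 9: 6 -> fault, evict 8, frames (9 5 6)
pos 10: 9 -> hit
pos 11: 4 -> fault, evict 9, frames (5 6 4)
pos 12: 9 -> fault, evict 5, frames (6 4 9)
At position 12, page 5 is evicted.

5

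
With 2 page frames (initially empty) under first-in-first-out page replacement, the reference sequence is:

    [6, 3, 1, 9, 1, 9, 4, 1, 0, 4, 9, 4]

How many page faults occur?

6 → fault, frames {6}
3 → fault, frames {6,3}
1 → fault, evict 6, frames {3,1}
9 → fault, evict 3, frames {1,9}
1 → hit
9 → hit
4 → fault, evict 1, frames {9,4}
1 → fault, evict 9, frames {4,1}
0 → fault, evict 4, frames {1,0}
4 → fault, evict 1, frames {0,4}
9 → fault, evict 0, frames {4,9}
4 → hit
Page faults: 9.

9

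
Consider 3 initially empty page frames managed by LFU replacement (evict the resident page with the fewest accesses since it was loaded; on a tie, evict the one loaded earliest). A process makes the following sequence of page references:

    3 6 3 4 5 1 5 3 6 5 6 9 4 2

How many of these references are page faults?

9

3 → fault, frames (3)
6 → fault, frames (3 6)
3 → hit
4 → fault, frames (3 6 4)
5 → fault, evict 6, frames (3 4 5)
1 → fault, evict 4, frames (3 5 1)
5 → hit
3 → hit
6 → fault, evict 1, frames (3 5 6)
5 → hit
6 → hit
9 → fault, evict 6, frames (3 5 9)
4 → fault, evict 9, frames (3 5 4)
2 → fault, evict 4, frames (3 5 2)
Page faults: 9.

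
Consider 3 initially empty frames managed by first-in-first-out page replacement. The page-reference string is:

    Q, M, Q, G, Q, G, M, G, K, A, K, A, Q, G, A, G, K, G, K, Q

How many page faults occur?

8

Q → fault, frames (Q)
M → fault, frames (Q M)
Q → hit
G → fault, frames (Q M G)
Q → hit
G → hit
M → hit
G → hit
K → fault, evict Q, frames (M G K)
A → fault, evict M, frames (G K A)
K → hit
A → hit
Q → fault, evict G, frames (K A Q)
G → fault, evict K, frames (A Q G)
A → hit
G → hit
K → fault, evict A, frames (Q G K)
G → hit
K → hit
Q → hit
Page faults: 8.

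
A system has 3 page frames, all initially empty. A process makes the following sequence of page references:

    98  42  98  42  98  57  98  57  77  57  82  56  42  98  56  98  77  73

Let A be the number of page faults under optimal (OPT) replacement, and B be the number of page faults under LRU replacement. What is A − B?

Under OPT: F F . . . F . . F . F F . F . . . F → 8 faults.
Under LRU: F F . . . F . . F . F F F F . . F F → 10 faults.
A − B = 8 − 10 = -2.

-2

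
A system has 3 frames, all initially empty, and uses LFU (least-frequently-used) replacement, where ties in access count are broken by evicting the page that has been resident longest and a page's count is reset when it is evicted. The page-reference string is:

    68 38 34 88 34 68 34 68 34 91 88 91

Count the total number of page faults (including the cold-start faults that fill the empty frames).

68: fault, frames [68]
38: fault, frames [68, 38]
34: fault, frames [68, 38, 34]
88: fault, evict 68, frames [38, 34, 88]
34: hit
68: fault, evict 38, frames [34, 88, 68]
34: hit
68: hit
34: hit
91: fault, evict 88, frames [34, 68, 91]
88: fault, evict 91, frames [34, 68, 88]
91: fault, evict 88, frames [34, 68, 91]
Page faults: 8.

8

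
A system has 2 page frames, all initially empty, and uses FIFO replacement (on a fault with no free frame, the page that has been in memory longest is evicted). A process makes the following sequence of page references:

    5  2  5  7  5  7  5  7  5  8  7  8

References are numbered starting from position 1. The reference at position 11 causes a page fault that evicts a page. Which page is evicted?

pos 1: 5 → miss, frames (5)
pos 2: 2 → miss, frames (5 2)
pos 3: 5 → hit
pos 4: 7 → miss, evict 5, frames (2 7)
pos 5: 5 → miss, evict 2, frames (7 5)
pos 6: 7 → hit
pos 7: 5 → hit
pos 8: 7 → hit
pos 9: 5 → hit
pos 10: 8 → miss, evict 7, frames (5 8)
pos 11: 7 → miss, evict 5, frames (8 7)
At position 11, page 5 is evicted.

5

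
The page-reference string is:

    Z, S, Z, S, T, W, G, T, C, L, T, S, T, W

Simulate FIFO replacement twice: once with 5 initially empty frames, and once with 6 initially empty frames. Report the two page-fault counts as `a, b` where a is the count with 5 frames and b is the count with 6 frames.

10, 7

5 frames: F F . . F F F . F F . F F F → 10 faults.
6 frames: F F . . F F F . F F . . . . → 7 faults.
7 < 10: adding a frame reduced faults, as is typical.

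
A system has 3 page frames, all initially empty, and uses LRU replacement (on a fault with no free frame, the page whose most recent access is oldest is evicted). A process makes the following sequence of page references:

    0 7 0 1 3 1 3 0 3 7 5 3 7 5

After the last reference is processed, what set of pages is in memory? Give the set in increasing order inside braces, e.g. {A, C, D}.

{3, 5, 7}

0 → miss, frames (0)
7 → miss, frames (0 7)
0 → hit
1 → miss, frames (7 0 1)
3 → miss, evict 7, frames (0 1 3)
1 → hit
3 → hit
0 → hit
3 → hit
7 → miss, evict 1, frames (0 3 7)
5 → miss, evict 0, frames (3 7 5)
3 → hit
7 → hit
5 → hit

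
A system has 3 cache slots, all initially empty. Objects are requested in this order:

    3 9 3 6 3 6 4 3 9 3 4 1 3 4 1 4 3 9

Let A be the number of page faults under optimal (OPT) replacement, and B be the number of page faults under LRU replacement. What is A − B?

-1

Under OPT: F F . F . . F . . . . F . . . . . F → 6 faults.
Under LRU: F F . F . . F . F . . F . . . . . F → 7 faults.
A − B = 6 − 7 = -1.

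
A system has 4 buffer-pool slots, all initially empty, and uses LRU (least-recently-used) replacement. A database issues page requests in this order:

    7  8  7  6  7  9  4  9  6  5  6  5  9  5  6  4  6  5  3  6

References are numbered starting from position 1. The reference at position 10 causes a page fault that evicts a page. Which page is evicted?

pos 1: 7 → fault, frames {7}
pos 2: 8 → fault, frames {7,8}
pos 3: 7 → hit
pos 4: 6 → fault, frames {8,7,6}
pos 5: 7 → hit
pos 6: 9 → fault, frames {8,6,7,9}
pos 7: 4 → fault, evict 8, frames {6,7,9,4}
pos 8: 9 → hit
pos 9: 6 → hit
pos 10: 5 → fault, evict 7, frames {4,9,6,5}
At position 10, page 7 is evicted.

7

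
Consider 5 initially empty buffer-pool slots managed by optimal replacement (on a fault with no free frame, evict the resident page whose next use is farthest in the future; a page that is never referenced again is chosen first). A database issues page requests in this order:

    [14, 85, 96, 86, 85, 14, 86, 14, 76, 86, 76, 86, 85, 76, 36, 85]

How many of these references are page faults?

14: miss, frames {14}
85: miss, frames {14,85}
96: miss, frames {14,85,96}
86: miss, frames {14,85,96,86}
85: hit
14: hit
86: hit
14: hit
76: miss, frames {14,85,96,86,76}
86: hit
76: hit
86: hit
85: hit
76: hit
36: miss, evict 76, frames {14,85,96,86,36}
85: hit
Page faults: 6.

6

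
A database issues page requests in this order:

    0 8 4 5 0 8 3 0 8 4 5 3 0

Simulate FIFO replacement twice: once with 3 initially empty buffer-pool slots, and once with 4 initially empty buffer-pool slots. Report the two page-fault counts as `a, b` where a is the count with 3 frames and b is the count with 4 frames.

10, 11

3 frames: F F F F F F F . . F F . F → 10 faults.
4 frames: F F F F . . F F F F F F F → 11 faults.
11 > 10: adding a frame increased faults — Belady's anomaly.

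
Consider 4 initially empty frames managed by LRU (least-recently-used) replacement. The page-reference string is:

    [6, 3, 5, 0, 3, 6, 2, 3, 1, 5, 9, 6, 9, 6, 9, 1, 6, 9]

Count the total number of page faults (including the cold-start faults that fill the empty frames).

9

6: miss, frames {6}
3: miss, frames {6,3}
5: miss, frames {6,3,5}
0: miss, frames {6,3,5,0}
3: hit
6: hit
2: miss, evict 5, frames {0,3,6,2}
3: hit
1: miss, evict 0, frames {6,2,3,1}
5: miss, evict 6, frames {2,3,1,5}
9: miss, evict 2, frames {3,1,5,9}
6: miss, evict 3, frames {1,5,9,6}
9: hit
6: hit
9: hit
1: hit
6: hit
9: hit
Page faults: 9.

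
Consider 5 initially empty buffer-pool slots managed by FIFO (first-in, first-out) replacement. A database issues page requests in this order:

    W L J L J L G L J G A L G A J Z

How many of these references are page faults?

6

W: fault, frames [W]
L: fault, frames [W, L]
J: fault, frames [W, L, J]
L: hit
J: hit
L: hit
G: fault, frames [W, L, J, G]
L: hit
J: hit
G: hit
A: fault, frames [W, L, J, G, A]
L: hit
G: hit
A: hit
J: hit
Z: fault, evict W, frames [L, J, G, A, Z]
Page faults: 6.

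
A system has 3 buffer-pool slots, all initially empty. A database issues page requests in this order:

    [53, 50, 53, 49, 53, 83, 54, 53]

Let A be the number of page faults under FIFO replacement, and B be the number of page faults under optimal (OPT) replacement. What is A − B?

Under FIFO: F F . F . F F F → 6 faults.
Under OPT: F F . F . F F . → 5 faults.
A − B = 6 − 5 = 1.

1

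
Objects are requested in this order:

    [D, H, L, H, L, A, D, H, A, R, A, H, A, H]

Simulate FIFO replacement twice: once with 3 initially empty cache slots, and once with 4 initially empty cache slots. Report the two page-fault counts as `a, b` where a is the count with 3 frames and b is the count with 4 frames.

8, 5

3 frames: F F F . . F F F . F F . . . → 8 faults.
4 frames: F F F . . F . . . F . . . . → 5 faults.
5 < 8: adding a frame reduced faults, as is typical.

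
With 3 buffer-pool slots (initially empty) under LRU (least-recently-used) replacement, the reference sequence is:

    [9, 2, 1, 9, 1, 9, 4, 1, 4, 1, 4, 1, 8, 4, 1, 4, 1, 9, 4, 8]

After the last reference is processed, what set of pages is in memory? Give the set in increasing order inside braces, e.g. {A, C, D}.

{4, 8, 9}

9 -> miss, frames [9]
2 -> miss, frames [9, 2]
1 -> miss, frames [9, 2, 1]
9 -> hit
1 -> hit
9 -> hit
4 -> miss, evict 2, frames [1, 9, 4]
1 -> hit
4 -> hit
1 -> hit
4 -> hit
1 -> hit
8 -> miss, evict 9, frames [4, 1, 8]
4 -> hit
1 -> hit
4 -> hit
1 -> hit
9 -> miss, evict 8, frames [4, 1, 9]
4 -> hit
8 -> miss, evict 1, frames [9, 4, 8]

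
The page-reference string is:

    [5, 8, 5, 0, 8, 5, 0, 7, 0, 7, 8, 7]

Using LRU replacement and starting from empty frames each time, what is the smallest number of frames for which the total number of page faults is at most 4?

f=1: 12 faults
f=2: 8 faults
f=3: 5 faults
f=4: 4 faults
Smallest f with faults ≤ 4 is 4.

4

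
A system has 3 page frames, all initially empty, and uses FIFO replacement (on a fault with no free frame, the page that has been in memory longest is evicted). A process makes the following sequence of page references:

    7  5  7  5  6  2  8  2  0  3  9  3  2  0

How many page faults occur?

10

7 → fault, frames (7)
5 → fault, frames (7 5)
7 → hit
5 → hit
6 → fault, frames (7 5 6)
2 → fault, evict 7, frames (5 6 2)
8 → fault, evict 5, frames (6 2 8)
2 → hit
0 → fault, evict 6, frames (2 8 0)
3 → fault, evict 2, frames (8 0 3)
9 → fault, evict 8, frames (0 3 9)
3 → hit
2 → fault, evict 0, frames (3 9 2)
0 → fault, evict 3, frames (9 2 0)
Page faults: 10.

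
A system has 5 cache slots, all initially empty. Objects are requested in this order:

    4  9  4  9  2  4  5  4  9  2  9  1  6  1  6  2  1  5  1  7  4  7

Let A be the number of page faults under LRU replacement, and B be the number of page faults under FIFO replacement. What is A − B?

1

Under LRU: F F . . F . F . . . . F F . . . . F . F F . → 9 faults.
Under FIFO: F F . . F . F . . . . F F . . . . . . F F . → 8 faults.
A − B = 9 − 8 = 1.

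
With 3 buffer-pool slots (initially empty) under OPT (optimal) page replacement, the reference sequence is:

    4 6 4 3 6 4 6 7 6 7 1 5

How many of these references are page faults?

6

4: miss, frames {4}
6: miss, frames {4,6}
4: hit
3: miss, frames {4,6,3}
6: hit
4: hit
6: hit
7: miss, evict 3, frames {4,6,7}
6: hit
7: hit
1: miss, evict 7, frames {4,6,1}
5: miss, evict 1, frames {4,6,5}
Page faults: 6.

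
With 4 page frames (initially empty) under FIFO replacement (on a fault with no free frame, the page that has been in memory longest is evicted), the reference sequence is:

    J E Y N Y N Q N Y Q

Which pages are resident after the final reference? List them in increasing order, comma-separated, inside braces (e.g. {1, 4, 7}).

J → fault, frames [J]
E → fault, frames [J, E]
Y → fault, frames [J, E, Y]
N → fault, frames [J, E, Y, N]
Y → hit
N → hit
Q → fault, evict J, frames [E, Y, N, Q]
N → hit
Y → hit
Q → hit

{E, N, Q, Y}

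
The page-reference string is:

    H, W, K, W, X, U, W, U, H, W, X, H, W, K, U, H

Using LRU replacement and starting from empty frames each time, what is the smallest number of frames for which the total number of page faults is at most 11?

f=1: 16 faults
f=2: 14 faults
f=3: 10 faults
f=4: 8 faults
f=5: 5 faults
Smallest f with faults ≤ 11 is 3.

3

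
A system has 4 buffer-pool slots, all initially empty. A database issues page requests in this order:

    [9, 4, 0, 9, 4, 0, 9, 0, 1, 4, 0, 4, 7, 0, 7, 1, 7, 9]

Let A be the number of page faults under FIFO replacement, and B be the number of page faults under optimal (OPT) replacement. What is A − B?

Under FIFO: F F F . . . . . F . . . F . . . . F → 6 faults.
Under OPT: F F F . . . . . F . . . F . . . . . → 5 faults.
A − B = 6 − 5 = 1.

1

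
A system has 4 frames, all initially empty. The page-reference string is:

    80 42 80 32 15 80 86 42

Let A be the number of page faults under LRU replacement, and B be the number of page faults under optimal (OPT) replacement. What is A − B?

Under LRU: F F . F F . F F → 6 faults.
Under OPT: F F . F F . F . → 5 faults.
A − B = 6 − 5 = 1.

1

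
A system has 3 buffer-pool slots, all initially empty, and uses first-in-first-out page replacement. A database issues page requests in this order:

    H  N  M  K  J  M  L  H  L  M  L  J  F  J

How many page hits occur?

H → fault, frames [H]
N → fault, frames [H, N]
M → fault, frames [H, N, M]
K → fault, evict H, frames [N, M, K]
J → fault, evict N, frames [M, K, J]
M → hit
L → fault, evict M, frames [K, J, L]
H → fault, evict K, frames [J, L, H]
L → hit
M → fault, evict J, frames [L, H, M]
L → hit
J → fault, evict L, frames [H, M, J]
F → fault, evict H, frames [M, J, F]
J → hit
Hits: 4.

4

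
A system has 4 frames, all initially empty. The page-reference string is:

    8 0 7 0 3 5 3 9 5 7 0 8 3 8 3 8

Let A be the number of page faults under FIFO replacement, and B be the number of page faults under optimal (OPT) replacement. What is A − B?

Under FIFO: F F F . F F . F . . F F F . . . → 9 faults.
Under OPT: F F F . F F . F . . . F F . . . → 8 faults.
A − B = 9 − 8 = 1.

1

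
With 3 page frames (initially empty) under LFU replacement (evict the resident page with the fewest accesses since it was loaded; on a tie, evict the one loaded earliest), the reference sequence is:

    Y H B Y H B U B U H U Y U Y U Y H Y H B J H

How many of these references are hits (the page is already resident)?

Y -> fault, frames (Y)
H -> fault, frames (Y H)
B -> fault, frames (Y H B)
Y -> hit
H -> hit
B -> hit
U -> fault, evict Y, frames (H B U)
B -> hit
U -> hit
H -> hit
U -> hit
Y -> fault, evict H, frames (B U Y)
U -> hit
Y -> hit
U -> hit
Y -> hit
H -> fault, evict B, frames (U Y H)
Y -> hit
H -> hit
B -> fault, evict H, frames (U Y B)
J -> fault, evict B, frames (U Y J)
H -> fault, evict J, frames (U Y H)
Hits: 13.

13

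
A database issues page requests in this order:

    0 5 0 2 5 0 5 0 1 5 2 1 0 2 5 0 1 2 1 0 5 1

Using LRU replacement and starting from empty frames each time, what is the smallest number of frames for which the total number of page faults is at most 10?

f=1: 22 faults
f=2: 18 faults
f=3: 10 faults
f=4: 4 faults
Smallest f with faults ≤ 10 is 3.

3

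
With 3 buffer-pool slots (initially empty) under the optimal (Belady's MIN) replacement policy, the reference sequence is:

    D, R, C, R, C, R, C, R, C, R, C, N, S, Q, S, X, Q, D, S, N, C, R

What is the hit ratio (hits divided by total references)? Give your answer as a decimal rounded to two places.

0.50

D -> miss, frames {D}
R -> miss, frames {D,R}
C -> miss, frames {D,R,C}
R -> hit
C -> hit
R -> hit
C -> hit
R -> hit
C -> hit
R -> hit
C -> hit
N -> miss, evict R, frames {D,C,N}
S -> miss, evict C, frames {D,N,S}
Q -> miss, evict N, frames {D,S,Q}
S -> hit
X -> miss, evict S, frames {D,Q,X}
Q -> hit
D -> hit
S -> miss, evict X, frames {D,Q,S}
N -> miss, evict S, frames {D,Q,N}
C -> miss, evict N, frames {D,Q,C}
R -> miss, evict C, frames {D,Q,R}
Hits: 11 of 22 references → 11/22 = 0.5000.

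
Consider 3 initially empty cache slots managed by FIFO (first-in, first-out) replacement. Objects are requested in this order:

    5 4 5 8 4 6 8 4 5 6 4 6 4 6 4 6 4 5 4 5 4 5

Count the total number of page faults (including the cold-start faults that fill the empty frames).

5 → fault, frames {5}
4 → fault, frames {5,4}
5 → hit
8 → fault, frames {5,4,8}
4 → hit
6 → fault, evict 5, frames {4,8,6}
8 → hit
4 → hit
5 → fault, evict 4, frames {8,6,5}
6 → hit
4 → fault, evict 8, frames {6,5,4}
6 → hit
4 → hit
6 → hit
4 → hit
6 → hit
4 → hit
5 → hit
4 → hit
5 → hit
4 → hit
5 → hit
Page faults: 6.

6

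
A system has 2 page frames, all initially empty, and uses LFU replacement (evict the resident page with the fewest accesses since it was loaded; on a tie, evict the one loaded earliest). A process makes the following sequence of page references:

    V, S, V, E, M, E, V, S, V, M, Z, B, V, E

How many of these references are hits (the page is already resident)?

4

V -> miss, frames (V)
S -> miss, frames (V S)
V -> hit
E -> miss, evict S, frames (V E)
M -> miss, evict E, frames (V M)
E -> miss, evict M, frames (V E)
V -> hit
S -> miss, evict E, frames (V S)
V -> hit
M -> miss, evict S, frames (V M)
Z -> miss, evict M, frames (V Z)
B -> miss, evict Z, frames (V B)
V -> hit
E -> miss, evict B, frames (V E)
Hits: 4.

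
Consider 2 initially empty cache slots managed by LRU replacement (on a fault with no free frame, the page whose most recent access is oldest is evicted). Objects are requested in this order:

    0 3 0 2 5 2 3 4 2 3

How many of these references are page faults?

8

0 -> fault, frames [0]
3 -> fault, frames [0, 3]
0 -> hit
2 -> fault, evict 3, frames [0, 2]
5 -> fault, evict 0, frames [2, 5]
2 -> hit
3 -> fault, evict 5, frames [2, 3]
4 -> fault, evict 2, frames [3, 4]
2 -> fault, evict 3, frames [4, 2]
3 -> fault, evict 4, frames [2, 3]
Page faults: 8.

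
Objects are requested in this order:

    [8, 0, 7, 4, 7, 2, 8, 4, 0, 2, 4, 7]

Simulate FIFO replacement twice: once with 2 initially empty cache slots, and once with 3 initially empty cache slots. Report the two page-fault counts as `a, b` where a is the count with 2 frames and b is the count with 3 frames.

11, 9

2 frames: F F F F . F F F F F F F → 11 faults.
3 frames: F F F F . F F . F . F F → 9 faults.
9 < 11: adding a frame reduced faults, as is typical.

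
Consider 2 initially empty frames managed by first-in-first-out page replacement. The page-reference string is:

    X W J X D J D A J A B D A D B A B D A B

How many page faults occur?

14

X → miss, frames (X)
W → miss, frames (X W)
J → miss, evict X, frames (W J)
X → miss, evict W, frames (J X)
D → miss, evict J, frames (X D)
J → miss, evict X, frames (D J)
D → hit
A → miss, evict D, frames (J A)
J → hit
A → hit
B → miss, evict J, frames (A B)
D → miss, evict A, frames (B D)
A → miss, evict B, frames (D A)
D → hit
B → miss, evict D, frames (A B)
A → hit
B → hit
D → miss, evict A, frames (B D)
A → miss, evict B, frames (D A)
B → miss, evict D, frames (A B)
Page faults: 14.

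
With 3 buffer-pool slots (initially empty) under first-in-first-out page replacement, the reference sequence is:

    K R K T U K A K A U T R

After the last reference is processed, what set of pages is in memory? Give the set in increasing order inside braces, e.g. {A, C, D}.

K: fault, frames (K)
R: fault, frames (K R)
K: hit
T: fault, frames (K R T)
U: fault, evict K, frames (R T U)
K: fault, evict R, frames (T U K)
A: fault, evict T, frames (U K A)
K: hit
A: hit
U: hit
T: fault, evict U, frames (K A T)
R: fault, evict K, frames (A T R)

{A, R, T}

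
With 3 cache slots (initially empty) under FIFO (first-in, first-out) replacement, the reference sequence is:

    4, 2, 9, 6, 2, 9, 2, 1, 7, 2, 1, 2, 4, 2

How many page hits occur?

4 -> fault, frames (4)
2 -> fault, frames (4 2)
9 -> fault, frames (4 2 9)
6 -> fault, evict 4, frames (2 9 6)
2 -> hit
9 -> hit
2 -> hit
1 -> fault, evict 2, frames (9 6 1)
7 -> fault, evict 9, frames (6 1 7)
2 -> fault, evict 6, frames (1 7 2)
1 -> hit
2 -> hit
4 -> fault, evict 1, frames (7 2 4)
2 -> hit
Hits: 6.

6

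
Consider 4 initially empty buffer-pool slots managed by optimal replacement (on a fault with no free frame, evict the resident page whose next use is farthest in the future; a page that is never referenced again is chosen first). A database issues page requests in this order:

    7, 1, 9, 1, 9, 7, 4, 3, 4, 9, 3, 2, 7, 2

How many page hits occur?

7: miss, frames {7}
1: miss, frames {7,1}
9: miss, frames {7,1,9}
1: hit
9: hit
7: hit
4: miss, frames {7,1,9,4}
3: miss, evict 1, frames {7,9,4,3}
4: hit
9: hit
3: hit
2: miss, evict 3, frames {7,9,4,2}
7: hit
2: hit
Hits: 8.

8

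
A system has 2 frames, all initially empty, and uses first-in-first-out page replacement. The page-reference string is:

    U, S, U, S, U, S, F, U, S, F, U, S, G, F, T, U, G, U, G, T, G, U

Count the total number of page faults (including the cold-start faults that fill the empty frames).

U -> fault, frames [U]
S -> fault, frames [U, S]
U -> hit
S -> hit
U -> hit
S -> hit
F -> fault, evict U, frames [S, F]
U -> fault, evict S, frames [F, U]
S -> fault, evict F, frames [U, S]
F -> fault, evict U, frames [S, F]
U -> fault, evict S, frames [F, U]
S -> fault, evict F, frames [U, S]
G -> fault, evict U, frames [S, G]
F -> fault, evict S, frames [G, F]
T -> fault, evict G, frames [F, T]
U -> fault, evict F, frames [T, U]
G -> fault, evict T, frames [U, G]
U -> hit
G -> hit
T -> fault, evict U, frames [G, T]
G -> hit
U -> fault, evict G, frames [T, U]
Page faults: 15.

15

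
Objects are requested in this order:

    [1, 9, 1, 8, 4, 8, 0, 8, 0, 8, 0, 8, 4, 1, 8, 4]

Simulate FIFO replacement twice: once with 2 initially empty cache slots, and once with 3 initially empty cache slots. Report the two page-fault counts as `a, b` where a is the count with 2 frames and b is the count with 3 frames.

10, 8

2 frames: F F . F F . F F . . . . F F F F → 10 faults.
3 frames: F F . F F . F . . . . . . F F F → 8 faults.
8 < 10: adding a frame reduced faults, as is typical.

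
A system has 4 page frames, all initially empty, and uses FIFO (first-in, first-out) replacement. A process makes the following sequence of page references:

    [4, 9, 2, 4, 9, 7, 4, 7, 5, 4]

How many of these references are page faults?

6

4 → miss, frames (4)
9 → miss, frames (4 9)
2 → miss, frames (4 9 2)
4 → hit
9 → hit
7 → miss, frames (4 9 2 7)
4 → hit
7 → hit
5 → miss, evict 4, frames (9 2 7 5)
4 → miss, evict 9, frames (2 7 5 4)
Page faults: 6.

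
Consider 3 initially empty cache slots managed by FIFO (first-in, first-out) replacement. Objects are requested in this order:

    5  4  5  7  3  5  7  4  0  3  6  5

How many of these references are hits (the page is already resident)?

5 → miss, frames {5}
4 → miss, frames {5,4}
5 → hit
7 → miss, frames {5,4,7}
3 → miss, evict 5, frames {4,7,3}
5 → miss, evict 4, frames {7,3,5}
7 → hit
4 → miss, evict 7, frames {3,5,4}
0 → miss, evict 3, frames {5,4,0}
3 → miss, evict 5, frames {4,0,3}
6 → miss, evict 4, frames {0,3,6}
5 → miss, evict 0, frames {3,6,5}
Hits: 2.

2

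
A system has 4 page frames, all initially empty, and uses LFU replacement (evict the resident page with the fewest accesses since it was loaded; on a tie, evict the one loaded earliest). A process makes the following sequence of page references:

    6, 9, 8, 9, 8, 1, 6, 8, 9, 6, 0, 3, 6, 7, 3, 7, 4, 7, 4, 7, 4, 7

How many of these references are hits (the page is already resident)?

6 -> fault, frames {6}
9 -> fault, frames {6,9}
8 -> fault, frames {6,9,8}
9 -> hit
8 -> hit
1 -> fault, frames {6,9,8,1}
6 -> hit
8 -> hit
9 -> hit
6 -> hit
0 -> fault, evict 1, frames {6,9,8,0}
3 -> fault, evict 0, frames {6,9,8,3}
6 -> hit
7 -> fault, evict 3, frames {6,9,8,7}
3 -> fault, evict 7, frames {6,9,8,3}
7 -> fault, evict 3, frames {6,9,8,7}
4 -> fault, evict 7, frames {6,9,8,4}
7 -> fault, evict 4, frames {6,9,8,7}
4 -> fault, evict 7, frames {6,9,8,4}
7 -> fault, evict 4, frames {6,9,8,7}
4 -> fault, evict 7, frames {6,9,8,4}
7 -> fault, evict 4, frames {6,9,8,7}
Hits: 7.

7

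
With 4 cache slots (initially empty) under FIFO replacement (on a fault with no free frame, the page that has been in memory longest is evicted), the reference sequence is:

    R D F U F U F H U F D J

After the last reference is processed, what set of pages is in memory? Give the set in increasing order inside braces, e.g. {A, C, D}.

R -> miss, frames {R}
D -> miss, frames {R,D}
F -> miss, frames {R,D,F}
U -> miss, frames {R,D,F,U}
F -> hit
U -> hit
F -> hit
H -> miss, evict R, frames {D,F,U,H}
U -> hit
F -> hit
D -> hit
J -> miss, evict D, frames {F,U,H,J}

{F, H, J, U}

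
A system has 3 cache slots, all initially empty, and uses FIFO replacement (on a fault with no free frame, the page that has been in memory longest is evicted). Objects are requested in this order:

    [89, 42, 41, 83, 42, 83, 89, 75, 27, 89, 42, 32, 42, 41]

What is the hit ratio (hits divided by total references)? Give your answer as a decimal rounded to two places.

89: fault, frames {89}
42: fault, frames {89,42}
41: fault, frames {89,42,41}
83: fault, evict 89, frames {42,41,83}
42: hit
83: hit
89: fault, evict 42, frames {41,83,89}
75: fault, evict 41, frames {83,89,75}
27: fault, evict 83, frames {89,75,27}
89: hit
42: fault, evict 89, frames {75,27,42}
32: fault, evict 75, frames {27,42,32}
42: hit
41: fault, evict 27, frames {42,32,41}
Hits: 4 of 14 references → 4/14 = 0.2857.

0.29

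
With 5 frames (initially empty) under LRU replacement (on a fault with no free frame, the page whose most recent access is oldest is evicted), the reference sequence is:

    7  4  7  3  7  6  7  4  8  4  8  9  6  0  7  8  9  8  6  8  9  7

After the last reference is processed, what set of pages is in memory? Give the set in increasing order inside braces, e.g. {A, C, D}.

7: miss, frames (7)
4: miss, frames (7 4)
7: hit
3: miss, frames (4 7 3)
7: hit
6: miss, frames (4 3 7 6)
7: hit
4: hit
8: miss, frames (3 6 7 4 8)
4: hit
8: hit
9: miss, evict 3, frames (6 7 4 8 9)
6: hit
0: miss, evict 7, frames (4 8 9 6 0)
7: miss, evict 4, frames (8 9 6 0 7)
8: hit
9: hit
8: hit
6: hit
8: hit
9: hit
7: hit

{0, 6, 7, 8, 9}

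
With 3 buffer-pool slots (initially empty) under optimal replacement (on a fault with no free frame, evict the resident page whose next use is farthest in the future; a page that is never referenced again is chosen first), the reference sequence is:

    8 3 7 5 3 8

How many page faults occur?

4

8: miss, frames {8}
3: miss, frames {8,3}
7: miss, frames {8,3,7}
5: miss, evict 7, frames {8,3,5}
3: hit
8: hit
Page faults: 4.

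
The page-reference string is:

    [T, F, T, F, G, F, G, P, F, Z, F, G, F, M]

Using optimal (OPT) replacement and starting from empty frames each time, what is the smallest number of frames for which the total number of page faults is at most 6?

f=1: 14 faults
f=2: 7 faults
f=3: 6 faults
f=4: 6 faults
f=5: 6 faults
f=6: 6 faults
Smallest f with faults ≤ 6 is 3.

3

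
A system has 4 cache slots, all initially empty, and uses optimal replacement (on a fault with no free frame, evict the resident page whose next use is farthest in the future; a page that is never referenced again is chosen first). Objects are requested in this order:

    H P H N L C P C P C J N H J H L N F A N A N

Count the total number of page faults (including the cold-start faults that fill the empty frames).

9

H -> miss, frames (H)
P -> miss, frames (H P)
H -> hit
N -> miss, frames (H P N)
L -> miss, frames (H P N L)
C -> miss, evict L, frames (H P N C)
P -> hit
C -> hit
P -> hit
C -> hit
J -> miss, evict C, frames (H P N J)
N -> hit
H -> hit
J -> hit
H -> hit
L -> miss, evict J, frames (H P N L)
N -> hit
F -> miss, evict L, frames (H P N F)
A -> miss, evict F, frames (H P N A)
N -> hit
A -> hit
N -> hit
Page faults: 9.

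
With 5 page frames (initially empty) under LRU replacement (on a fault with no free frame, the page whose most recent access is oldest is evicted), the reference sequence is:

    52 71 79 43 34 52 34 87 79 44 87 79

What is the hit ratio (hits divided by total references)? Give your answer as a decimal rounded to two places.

0.42

52 → miss, frames {52}
71 → miss, frames {52,71}
79 → miss, frames {52,71,79}
43 → miss, frames {52,71,79,43}
34 → miss, frames {52,71,79,43,34}
52 → hit
34 → hit
87 → miss, evict 71, frames {79,43,52,34,87}
79 → hit
44 → miss, evict 43, frames {52,34,87,79,44}
87 → hit
79 → hit
Hits: 5 of 12 references → 5/12 = 0.4167.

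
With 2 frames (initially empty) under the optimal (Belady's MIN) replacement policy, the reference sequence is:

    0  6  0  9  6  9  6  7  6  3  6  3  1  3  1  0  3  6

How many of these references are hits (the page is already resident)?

0 → miss, frames [0]
6 → miss, frames [0, 6]
0 → hit
9 → miss, evict 0, frames [6, 9]
6 → hit
9 → hit
6 → hit
7 → miss, evict 9, frames [6, 7]
6 → hit
3 → miss, evict 7, frames [6, 3]
6 → hit
3 → hit
1 → miss, evict 6, frames [3, 1]
3 → hit
1 → hit
0 → miss, evict 1, frames [3, 0]
3 → hit
6 → miss, evict 0, frames [3, 6]
Hits: 10.

10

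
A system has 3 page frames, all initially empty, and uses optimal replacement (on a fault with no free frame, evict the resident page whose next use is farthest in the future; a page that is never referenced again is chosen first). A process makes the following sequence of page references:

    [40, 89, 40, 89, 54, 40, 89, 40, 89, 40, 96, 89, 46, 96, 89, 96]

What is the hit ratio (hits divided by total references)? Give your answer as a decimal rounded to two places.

40: miss, frames {40}
89: miss, frames {40,89}
40: hit
89: hit
54: miss, frames {40,89,54}
40: hit
89: hit
40: hit
89: hit
40: hit
96: miss, evict 54, frames {40,89,96}
89: hit
46: miss, evict 40, frames {89,96,46}
96: hit
89: hit
96: hit
Hits: 11 of 16 references → 11/16 = 0.6875.

0.69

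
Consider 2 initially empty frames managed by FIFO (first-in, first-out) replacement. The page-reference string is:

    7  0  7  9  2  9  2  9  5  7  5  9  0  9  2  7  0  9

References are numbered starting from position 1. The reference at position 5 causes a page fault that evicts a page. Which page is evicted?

pos 1: 7: fault, frames (7)
pos 2: 0: fault, frames (7 0)
pos 3: 7: hit
pos 4: 9: fault, evict 7, frames (0 9)
pos 5: 2: fault, evict 0, frames (9 2)
At position 5, page 0 is evicted.

0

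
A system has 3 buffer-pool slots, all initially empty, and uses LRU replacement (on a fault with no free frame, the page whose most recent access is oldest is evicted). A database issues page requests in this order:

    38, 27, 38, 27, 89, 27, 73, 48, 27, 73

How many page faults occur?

38 -> miss, frames {38}
27 -> miss, frames {38,27}
38 -> hit
27 -> hit
89 -> miss, frames {38,27,89}
27 -> hit
73 -> miss, evict 38, frames {89,27,73}
48 -> miss, evict 89, frames {27,73,48}
27 -> hit
73 -> hit
Page faults: 5.

5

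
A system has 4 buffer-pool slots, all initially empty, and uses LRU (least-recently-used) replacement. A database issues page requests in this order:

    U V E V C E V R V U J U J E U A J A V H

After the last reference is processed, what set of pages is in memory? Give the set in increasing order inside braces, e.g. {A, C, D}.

U → fault, frames [U]
V → fault, frames [U, V]
E → fault, frames [U, V, E]
V → hit
C → fault, frames [U, E, V, C]
E → hit
V → hit
R → fault, evict U, frames [C, E, V, R]
V → hit
U → fault, evict C, frames [E, R, V, U]
J → fault, evict E, frames [R, V, U, J]
U → hit
J → hit
E → fault, evict R, frames [V, U, J, E]
U → hit
A → fault, evict V, frames [J, E, U, A]
J → hit
A → hit
V → fault, evict E, frames [U, J, A, V]
H → fault, evict U, frames [J, A, V, H]

{A, H, J, V}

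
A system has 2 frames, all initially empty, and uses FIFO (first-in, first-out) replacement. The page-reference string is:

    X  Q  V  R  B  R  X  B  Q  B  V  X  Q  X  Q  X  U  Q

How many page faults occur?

X: miss, frames {X}
Q: miss, frames {X,Q}
V: miss, evict X, frames {Q,V}
R: miss, evict Q, frames {V,R}
B: miss, evict V, frames {R,B}
R: hit
X: miss, evict R, frames {B,X}
B: hit
Q: miss, evict B, frames {X,Q}
B: miss, evict X, frames {Q,B}
V: miss, evict Q, frames {B,V}
X: miss, evict B, frames {V,X}
Q: miss, evict V, frames {X,Q}
X: hit
Q: hit
X: hit
U: miss, evict X, frames {Q,U}
Q: hit
Page faults: 12.

12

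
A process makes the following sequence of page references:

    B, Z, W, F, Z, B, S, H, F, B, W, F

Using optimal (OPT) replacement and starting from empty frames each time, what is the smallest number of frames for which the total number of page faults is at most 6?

4

f=1: 12 faults
f=2: 9 faults
f=3: 7 faults
f=4: 6 faults
f=5: 6 faults
f=6: 6 faults
Smallest f with faults ≤ 6 is 4.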